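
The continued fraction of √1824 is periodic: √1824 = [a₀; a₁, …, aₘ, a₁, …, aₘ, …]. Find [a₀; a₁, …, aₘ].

[42; 1, 2, 2, 2, 1, 84]

a₀ = ⌊√1824⌋ = 42.
With m₀=0, d₀=1 and mₖ₊₁ = dₖaₖ − mₖ, dₖ₊₁ = (n − mₖ₊₁²)/dₖ, aₖ₊₁ = ⌊(a₀+mₖ₊₁)/dₖ₊₁⌋:
  k=1: m=42, d=60, a=1
  k=2: m=18, d=25, a=2
  k=3: m=32, d=32, a=2
  k=4: m=32, d=25, a=2
  k=5: m=18, d=60, a=1
  k=6: m=42, d=1, a=84
d=1 and a=2a₀=84 at k=6, so the next step gives (m, d) = (42, 60) again — its k=1 value — and the period has length 6.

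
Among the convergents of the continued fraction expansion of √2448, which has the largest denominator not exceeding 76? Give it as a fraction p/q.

2177/44

√2448 = [49; 2, 10, 2, 98, …] (period length 4).
Convergents:
  p_0/q_0 = 49/1
  p_1/q_1 = 99/2
  p_2/q_2 = 1039/21
  p_3/q_3 = 2177/44
  p_4/q_4 = 214385/4333
q_3 = 44 ≤ 76 < 4333 = q_4, so the answer is 2177/44.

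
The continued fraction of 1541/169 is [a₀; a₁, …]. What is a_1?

1541 = 9·169 + 20   →  a_0 = 9
169 = 8·20 + 9   →  a_1 = 8

8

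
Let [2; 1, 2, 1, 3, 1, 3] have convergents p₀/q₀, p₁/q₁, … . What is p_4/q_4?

41/15

Using pₖ = aₖpₖ₋₁ + pₖ₋₂, qₖ = aₖqₖ₋₁ + qₖ₋₂ (with p₋₁=1, p₋₂=0, q₋₁=0, q₋₂=1):
  k=0: a=2, p=2, q=1
  k=1: a=1, p=3, q=1
  k=2: a=2, p=8, q=3
  k=3: a=1, p=11, q=4
  k=4: a=3, p=41, q=15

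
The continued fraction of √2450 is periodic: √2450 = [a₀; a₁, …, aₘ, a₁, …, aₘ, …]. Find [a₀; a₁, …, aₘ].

a₀ = ⌊√2450⌋ = 49.
With m₀=0, d₀=1 and mₖ₊₁ = dₖaₖ − mₖ, dₖ₊₁ = (n − mₖ₊₁²)/dₖ, aₖ₊₁ = ⌊(a₀+mₖ₊₁)/dₖ₊₁⌋:
  k=1: m=49, d=49, a=2
  k=2: m=49, d=1, a=98
d=1 and a=2a₀=98 at k=2, so the next step gives (m, d) = (49, 49) again — its k=1 value — and the period has length 2.

[49; 2, 98]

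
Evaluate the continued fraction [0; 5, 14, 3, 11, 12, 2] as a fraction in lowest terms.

12261/62161

Fold from the inside: start with 2/1.
  12 + 1/2 = 25/2
  11 + 2/25 = 277/25
  3 + 25/277 = 856/277
  14 + 277/856 = 12261/856
  5 + 856/12261 = 62161/12261
  0 + 12261/62161 = 12261/62161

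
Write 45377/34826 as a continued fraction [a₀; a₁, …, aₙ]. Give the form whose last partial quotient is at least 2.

[1; 3, 3, 3, 13, 2, 2, 15]

45377 = 1*34826 + 10551
34826 = 3*10551 + 3173
10551 = 3*3173 + 1032
3173 = 3*1032 + 77
1032 = 13*77 + 31
77 = 2*31 + 15
31 = 2*15 + 1
15 = 15*1 + 0  (stop)
So 45377/34826 = [1; 3, 3, 3, 13, 2, 2, 15].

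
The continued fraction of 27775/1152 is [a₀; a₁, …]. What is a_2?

27775 = 24·1152 + 127   →  a_0 = 24
1152 = 9·127 + 9   →  a_1 = 9
127 = 14·9 + 1   →  a_2 = 14

14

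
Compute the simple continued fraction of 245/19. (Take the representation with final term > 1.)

[12; 1, 8, 2]

245 = 12·19 + 17
19 = 1·17 + 2
17 = 8·2 + 1
2 = 2·1 + 0  (stop)
So 245/19 = [12; 1, 8, 2].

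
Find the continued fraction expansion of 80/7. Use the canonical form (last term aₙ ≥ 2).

80 = 11×7 + 3
7 = 2×3 + 1
3 = 3×1 + 0  (stop)
So 80/7 = [11; 2, 3].

[11; 2, 3]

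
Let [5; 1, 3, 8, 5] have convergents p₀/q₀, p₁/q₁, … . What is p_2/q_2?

23/4

Using pₖ = aₖpₖ₋₁ + pₖ₋₂, qₖ = aₖqₖ₋₁ + qₖ₋₂ (with p₋₁=1, p₋₂=0, q₋₁=0, q₋₂=1):
  k=0: a=5, p=5, q=1
  k=1: a=1, p=6, q=1
  k=2: a=3, p=23, q=4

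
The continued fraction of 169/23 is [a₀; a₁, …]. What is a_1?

169 = 7·23 + 8   →  a_0 = 7
23 = 2·8 + 7   →  a_1 = 2

2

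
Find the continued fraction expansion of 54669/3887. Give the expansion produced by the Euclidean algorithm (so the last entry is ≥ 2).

[14; 15, 2, 17, 2, 3]

54669 = 14×3887 + 251
3887 = 15×251 + 122
251 = 2×122 + 7
122 = 17×7 + 3
7 = 2×3 + 1
3 = 3×1 + 0  (stop)
So 54669/3887 = [14; 15, 2, 17, 2, 3].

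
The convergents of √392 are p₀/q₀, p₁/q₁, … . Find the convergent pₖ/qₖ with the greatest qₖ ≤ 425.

3940/199

√392 = [19; 1, 3, 1, 38, …] (period length 4).
Convergents:
  p_0/q_0 = 19/1
  p_1/q_1 = 20/1
  p_2/q_2 = 79/4
  p_3/q_3 = 99/5
  p_4/q_4 = 3841/194
  p_5/q_5 = 3940/199
  p_6/q_6 = 15661/791
q_5 = 199 ≤ 425 < 791 = q_6, so the answer is 3940/199.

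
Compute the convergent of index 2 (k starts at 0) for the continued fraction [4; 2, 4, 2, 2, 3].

40/9

Using pₖ = aₖpₖ₋₁ + pₖ₋₂, qₖ = aₖqₖ₋₁ + qₖ₋₂ (with p₋₁=1, p₋₂=0, q₋₁=0, q₋₂=1):
  k=0: a=4, p=4, q=1
  k=1: a=2, p=9, q=2
  k=2: a=4, p=40, q=9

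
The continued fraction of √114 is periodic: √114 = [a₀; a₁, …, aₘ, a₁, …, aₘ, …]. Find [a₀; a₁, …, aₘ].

[10; 1, 2, 10, 2, 1, 20]

a₀ = ⌊√114⌋ = 10.
With m₀=0, d₀=1 and mₖ₊₁ = dₖaₖ − mₖ, dₖ₊₁ = (n − mₖ₊₁²)/dₖ, aₖ₊₁ = ⌊(a₀+mₖ₊₁)/dₖ₊₁⌋:
  k=1: m=10, d=14, a=1
  k=2: m=4, d=7, a=2
  k=3: m=10, d=2, a=10
  k=4: m=10, d=7, a=2
  k=5: m=4, d=14, a=1
  k=6: m=10, d=1, a=20
d=1 and a=2a₀=20 at k=6, so the next step gives (m, d) = (10, 14) again — its k=1 value — and the period has length 6.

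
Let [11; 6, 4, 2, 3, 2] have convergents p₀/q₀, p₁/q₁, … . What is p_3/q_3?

Using pₖ = aₖpₖ₋₁ + pₖ₋₂, qₖ = aₖqₖ₋₁ + qₖ₋₂ (with p₋₁=1, p₋₂=0, q₋₁=0, q₋₂=1):
  k=0: a=11, p=11, q=1
  k=1: a=6, p=67, q=6
  k=2: a=4, p=279, q=25
  k=3: a=2, p=625, q=56

625/56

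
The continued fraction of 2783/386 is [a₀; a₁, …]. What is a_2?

2783 = 7·386 + 81   →  a_0 = 7
386 = 4·81 + 62   →  a_1 = 4
81 = 1·62 + 19   →  a_2 = 1

1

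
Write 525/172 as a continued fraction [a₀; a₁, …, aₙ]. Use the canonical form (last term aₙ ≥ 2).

[3; 19, 9]

525 = 3*172 + 9
172 = 19*9 + 1
9 = 9*1 + 0  (stop)
So 525/172 = [3; 19, 9].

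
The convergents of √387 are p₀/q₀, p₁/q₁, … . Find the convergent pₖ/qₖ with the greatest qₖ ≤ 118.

1141/58

√387 = [19; 1, 2, 19, 2, 1, 38, …] (period length 6).
Convergents:
  p_0/q_0 = 19/1
  p_1/q_1 = 20/1
  p_2/q_2 = 59/3
  p_3/q_3 = 1141/58
  p_4/q_4 = 2341/119
q_3 = 58 ≤ 118 < 119 = q_4, so the answer is 1141/58.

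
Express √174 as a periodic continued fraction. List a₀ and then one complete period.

a₀ = ⌊√174⌋ = 13.
With m₀=0, d₀=1 and mₖ₊₁ = dₖaₖ − mₖ, dₖ₊₁ = (n − mₖ₊₁²)/dₖ, aₖ₊₁ = ⌊(a₀+mₖ₊₁)/dₖ₊₁⌋:
  k=1: m=13, d=5, a=5
  k=2: m=12, d=6, a=4
  k=3: m=12, d=5, a=5
  k=4: m=13, d=1, a=26
d=1 and a=2a₀=26 at k=4, so the next step gives (m, d) = (13, 5) again — its k=1 value — and the period has length 4.

[13; 5, 4, 5, 26]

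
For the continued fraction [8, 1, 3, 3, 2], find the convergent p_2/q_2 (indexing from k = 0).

35/4

Using pₖ = aₖpₖ₋₁ + pₖ₋₂, qₖ = aₖqₖ₋₁ + qₖ₋₂ (with p₋₁=1, p₋₂=0, q₋₁=0, q₋₂=1):
  k=0: a=8, p=8, q=1
  k=1: a=1, p=9, q=1
  k=2: a=3, p=35, q=4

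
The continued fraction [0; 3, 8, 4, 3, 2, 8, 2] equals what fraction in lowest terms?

4413/13775

Fold from the inside: start with 2/1.
  8 + 1/2 = 17/2
  2 + 2/17 = 36/17
  3 + 17/36 = 125/36
  4 + 36/125 = 536/125
  8 + 125/536 = 4413/536
  3 + 536/4413 = 13775/4413
  0 + 4413/13775 = 4413/13775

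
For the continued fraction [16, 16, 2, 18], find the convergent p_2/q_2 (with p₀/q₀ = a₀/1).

Using pₖ = aₖpₖ₋₁ + pₖ₋₂, qₖ = aₖqₖ₋₁ + qₖ₋₂ (with p₋₁=1, p₋₂=0, q₋₁=0, q₋₂=1):
  k=0: a=16, p=16, q=1
  k=1: a=16, p=257, q=16
  k=2: a=2, p=530, q=33

530/33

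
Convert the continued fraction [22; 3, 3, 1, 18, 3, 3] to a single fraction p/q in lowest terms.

55300/2479

Using pₖ = aₖpₖ₋₁ + pₖ₋₂ and qₖ = aₖqₖ₋₁ + qₖ₋₂:
  k=0: a=22, p=22, q=1
  k=1: a=3, p=67, q=3
  k=2: a=3, p=223, q=10
  k=3: a=1, p=290, q=13
  k=4: a=18, p=5443, q=244
  k=5: a=3, p=16619, q=745
  k=6: a=3, p=55300, q=2479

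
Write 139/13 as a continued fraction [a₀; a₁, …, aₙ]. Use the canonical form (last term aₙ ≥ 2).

139 = 10×13 + 9
13 = 1×9 + 4
9 = 2×4 + 1
4 = 4×1 + 0  (stop)
So 139/13 = [10; 1, 2, 4].

[10; 1, 2, 4]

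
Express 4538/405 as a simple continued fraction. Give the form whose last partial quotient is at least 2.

4538 = 11*405 + 83
405 = 4*83 + 73
83 = 1*73 + 10
73 = 7*10 + 3
10 = 3*3 + 1
3 = 3*1 + 0  (stop)
So 4538/405 = [11; 4, 1, 7, 3, 3].

[11; 4, 1, 7, 3, 3]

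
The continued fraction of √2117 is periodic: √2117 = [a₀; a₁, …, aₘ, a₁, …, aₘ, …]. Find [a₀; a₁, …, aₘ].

a₀ = ⌊√2117⌋ = 46.
With m₀=0, d₀=1 and mₖ₊₁ = dₖaₖ − mₖ, dₖ₊₁ = (n − mₖ₊₁²)/dₖ, aₖ₊₁ = ⌊(a₀+mₖ₊₁)/dₖ₊₁⌋:
  k=1: m=46, d=1, a=92
d=1 and a=2a₀=92 at k=1, so the next step gives (m, d) = (46, 1) again — its k=1 value — and the period has length 1.

[46; 92]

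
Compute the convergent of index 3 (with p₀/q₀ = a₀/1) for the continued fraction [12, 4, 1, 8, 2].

537/44

Using pₖ = aₖpₖ₋₁ + pₖ₋₂, qₖ = aₖqₖ₋₁ + qₖ₋₂ (with p₋₁=1, p₋₂=0, q₋₁=0, q₋₂=1):
  k=0: a=12, p=12, q=1
  k=1: a=4, p=49, q=4
  k=2: a=1, p=61, q=5
  k=3: a=8, p=537, q=44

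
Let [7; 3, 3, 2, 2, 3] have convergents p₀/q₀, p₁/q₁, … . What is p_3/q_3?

168/23

Using pₖ = aₖpₖ₋₁ + pₖ₋₂, qₖ = aₖqₖ₋₁ + qₖ₋₂ (with p₋₁=1, p₋₂=0, q₋₁=0, q₋₂=1):
  k=0: a=7, p=7, q=1
  k=1: a=3, p=22, q=3
  k=2: a=3, p=73, q=10
  k=3: a=2, p=168, q=23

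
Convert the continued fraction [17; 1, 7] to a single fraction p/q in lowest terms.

Fold from the inside: start with 7/1.
  1 + 1/7 = 8/7
  17 + 7/8 = 143/8

143/8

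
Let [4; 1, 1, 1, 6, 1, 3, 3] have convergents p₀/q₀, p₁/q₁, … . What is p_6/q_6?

414/89

Using pₖ = aₖpₖ₋₁ + pₖ₋₂, qₖ = aₖqₖ₋₁ + qₖ₋₂ (with p₋₁=1, p₋₂=0, q₋₁=0, q₋₂=1):
  k=0: a=4, p=4, q=1
  k=1: a=1, p=5, q=1
  k=2: a=1, p=9, q=2
  k=3: a=1, p=14, q=3
  k=4: a=6, p=93, q=20
  k=5: a=1, p=107, q=23
  k=6: a=3, p=414, q=89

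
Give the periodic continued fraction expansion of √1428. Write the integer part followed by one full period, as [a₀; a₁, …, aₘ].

a₀ = ⌊√1428⌋ = 37.
With m₀=0, d₀=1 and mₖ₊₁ = dₖaₖ − mₖ, dₖ₊₁ = (n − mₖ₊₁²)/dₖ, aₖ₊₁ = ⌊(a₀+mₖ₊₁)/dₖ₊₁⌋:
  k=1: m=37, d=59, a=1
  k=2: m=22, d=16, a=3
  k=3: m=26, d=47, a=1
  k=4: m=21, d=21, a=2
  k=5: m=21, d=47, a=1
  k=6: m=26, d=16, a=3
  k=7: m=22, d=59, a=1
  k=8: m=37, d=1, a=74
d=1 and a=2a₀=74 at k=8, so the next step gives (m, d) = (37, 59) again — its k=1 value — and the period has length 8.

[37; 1, 3, 1, 2, 1, 3, 1, 74]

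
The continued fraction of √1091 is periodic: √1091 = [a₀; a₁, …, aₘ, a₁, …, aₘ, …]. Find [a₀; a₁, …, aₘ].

a₀ = ⌊√1091⌋ = 33.
With m₀=0, d₀=1 and mₖ₊₁ = dₖaₖ − mₖ, dₖ₊₁ = (n − mₖ₊₁²)/dₖ, aₖ₊₁ = ⌊(a₀+mₖ₊₁)/dₖ₊₁⌋:
  k=1: m=33, d=2, a=33
  k=2: m=33, d=1, a=66
d=1 and a=2a₀=66 at k=2, so the next step gives (m, d) = (33, 2) again — its k=1 value — and the period has length 2.

[33; 33, 66]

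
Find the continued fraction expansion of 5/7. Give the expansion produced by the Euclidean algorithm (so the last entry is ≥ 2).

5 = 0×7 + 5
7 = 1×5 + 2
5 = 2×2 + 1
2 = 2×1 + 0  (stop)
So 5/7 = [0; 1, 2, 2].

[0; 1, 2, 2]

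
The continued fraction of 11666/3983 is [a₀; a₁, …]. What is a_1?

11666 = 2·3983 + 3700   →  a_0 = 2
3983 = 1·3700 + 283   →  a_1 = 1

1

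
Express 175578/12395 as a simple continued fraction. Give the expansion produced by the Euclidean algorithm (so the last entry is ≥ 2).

[14; 6, 19, 7, 7, 2]

175578 = 14×12395 + 2048
12395 = 6×2048 + 107
2048 = 19×107 + 15
107 = 7×15 + 2
15 = 7×2 + 1
2 = 2×1 + 0  (stop)
So 175578/12395 = [14; 6, 19, 7, 7, 2].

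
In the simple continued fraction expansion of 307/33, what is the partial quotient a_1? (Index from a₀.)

3

307 = 9·33 + 10   →  a_0 = 9
33 = 3·10 + 3   →  a_1 = 3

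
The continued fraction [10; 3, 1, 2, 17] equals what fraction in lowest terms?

Using pₖ = aₖpₖ₋₁ + pₖ₋₂ and qₖ = aₖqₖ₋₁ + qₖ₋₂:
  k=0: a=10, p=10, q=1
  k=1: a=3, p=31, q=3
  k=2: a=1, p=41, q=4
  k=3: a=2, p=113, q=11
  k=4: a=17, p=1962, q=191

1962/191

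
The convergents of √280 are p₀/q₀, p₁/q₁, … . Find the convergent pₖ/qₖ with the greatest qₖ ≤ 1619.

25150/1503

√280 = [16; 1, 2, 1, 2, 1, 32, …] (period length 6).
Convergents:
  p_0/q_0 = 16/1
  p_1/q_1 = 17/1
  p_2/q_2 = 50/3
  p_3/q_3 = 67/4
  p_4/q_4 = 184/11
  p_5/q_5 = 251/15
  p_6/q_6 = 8216/491
  p_7/q_7 = 8467/506
  p_8/q_8 = 25150/1503
  p_9/q_9 = 33617/2009
q_8 = 1503 ≤ 1619 < 2009 = q_9, so the answer is 25150/1503.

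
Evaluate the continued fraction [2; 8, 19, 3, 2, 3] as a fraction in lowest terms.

7919/3728

Using pₖ = aₖpₖ₋₁ + pₖ₋₂ and qₖ = aₖqₖ₋₁ + qₖ₋₂:
  k=0: a=2, p=2, q=1
  k=1: a=8, p=17, q=8
  k=2: a=19, p=325, q=153
  k=3: a=3, p=992, q=467
  k=4: a=2, p=2309, q=1087
  k=5: a=3, p=7919, q=3728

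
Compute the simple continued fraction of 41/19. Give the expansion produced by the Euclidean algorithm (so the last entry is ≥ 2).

[2; 6, 3]

41 = 2*19 + 3
19 = 6*3 + 1
3 = 3*1 + 0  (stop)
So 41/19 = [2; 6, 3].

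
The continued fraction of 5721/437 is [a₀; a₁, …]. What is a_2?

5721 = 13·437 + 40   →  a_0 = 13
437 = 10·40 + 37   →  a_1 = 10
40 = 1·37 + 3   →  a_2 = 1

1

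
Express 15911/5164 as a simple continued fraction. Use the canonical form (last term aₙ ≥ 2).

15911 = 3×5164 + 419
5164 = 12×419 + 136
419 = 3×136 + 11
136 = 12×11 + 4
11 = 2×4 + 3
4 = 1×3 + 1
3 = 3×1 + 0  (stop)
So 15911/5164 = [3; 12, 3, 12, 2, 1, 3].

[3; 12, 3, 12, 2, 1, 3]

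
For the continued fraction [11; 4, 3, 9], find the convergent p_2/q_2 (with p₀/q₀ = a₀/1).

146/13

Using pₖ = aₖpₖ₋₁ + pₖ₋₂, qₖ = aₖqₖ₋₁ + qₖ₋₂ (with p₋₁=1, p₋₂=0, q₋₁=0, q₋₂=1):
  k=0: a=11, p=11, q=1
  k=1: a=4, p=45, q=4
  k=2: a=3, p=146, q=13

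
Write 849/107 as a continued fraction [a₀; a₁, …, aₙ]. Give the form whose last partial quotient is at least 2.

[7; 1, 14, 3, 2]

849 = 7·107 + 100
107 = 1·100 + 7
100 = 14·7 + 2
7 = 3·2 + 1
2 = 2·1 + 0  (stop)
So 849/107 = [7; 1, 14, 3, 2].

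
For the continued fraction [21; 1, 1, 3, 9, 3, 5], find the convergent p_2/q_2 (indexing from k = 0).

Using pₖ = aₖpₖ₋₁ + pₖ₋₂, qₖ = aₖqₖ₋₁ + qₖ₋₂ (with p₋₁=1, p₋₂=0, q₋₁=0, q₋₂=1):
  k=0: a=21, p=21, q=1
  k=1: a=1, p=22, q=1
  k=2: a=1, p=43, q=2

43/2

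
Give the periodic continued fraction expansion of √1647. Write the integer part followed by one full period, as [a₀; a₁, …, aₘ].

a₀ = ⌊√1647⌋ = 40.
With m₀=0, d₀=1 and mₖ₊₁ = dₖaₖ − mₖ, dₖ₊₁ = (n − mₖ₊₁²)/dₖ, aₖ₊₁ = ⌊(a₀+mₖ₊₁)/dₖ₊₁⌋:
  k=1: m=40, d=47, a=1
  k=2: m=7, d=34, a=1
  k=3: m=27, d=27, a=2
  k=4: m=27, d=34, a=1
  k=5: m=7, d=47, a=1
  k=6: m=40, d=1, a=80
d=1 and a=2a₀=80 at k=6, so the next step gives (m, d) = (40, 47) again — its k=1 value — and the period has length 6.

[40; 1, 1, 2, 1, 1, 80]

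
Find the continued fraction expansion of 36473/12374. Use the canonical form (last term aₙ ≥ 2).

[2; 1, 18, 15, 10, 1, 3]

36473 = 2×12374 + 11725
12374 = 1×11725 + 649
11725 = 18×649 + 43
649 = 15×43 + 4
43 = 10×4 + 3
4 = 1×3 + 1
3 = 3×1 + 0  (stop)
So 36473/12374 = [2; 1, 18, 15, 10, 1, 3].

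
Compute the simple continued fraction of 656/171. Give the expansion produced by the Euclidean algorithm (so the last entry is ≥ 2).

[3; 1, 5, 9, 3]

656 = 3·171 + 143
171 = 1·143 + 28
143 = 5·28 + 3
28 = 9·3 + 1
3 = 3·1 + 0  (stop)
So 656/171 = [3; 1, 5, 9, 3].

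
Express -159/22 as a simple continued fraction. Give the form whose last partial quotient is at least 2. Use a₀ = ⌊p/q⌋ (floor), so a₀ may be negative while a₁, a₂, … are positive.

[-8; 1, 3, 2, 2]

-159 = -8*22 + 17
22 = 1*17 + 5
17 = 3*5 + 2
5 = 2*2 + 1
2 = 2*1 + 0  (stop)
So -159/22 = [-8; 1, 3, 2, 2].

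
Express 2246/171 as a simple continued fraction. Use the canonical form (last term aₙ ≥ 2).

2246 = 13×171 + 23
171 = 7×23 + 10
23 = 2×10 + 3
10 = 3×3 + 1
3 = 3×1 + 0  (stop)
So 2246/171 = [13; 7, 2, 3, 3].

[13; 7, 2, 3, 3]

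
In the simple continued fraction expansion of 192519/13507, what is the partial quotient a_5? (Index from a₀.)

192519 = 14·13507 + 3421   →  a_0 = 14
13507 = 3·3421 + 3244   →  a_1 = 3
3421 = 1·3244 + 177   →  a_2 = 1
3244 = 18·177 + 58   →  a_3 = 18
177 = 3·58 + 3   →  a_4 = 3
58 = 19·3 + 1   →  a_5 = 19

19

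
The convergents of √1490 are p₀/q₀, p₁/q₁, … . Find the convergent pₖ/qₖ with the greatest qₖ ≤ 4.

√1490 = [38; 1, 1, 1, 1, 76, …] (period length 5).
Convergents:
  p_0/q_0 = 38/1
  p_1/q_1 = 39/1
  p_2/q_2 = 77/2
  p_3/q_3 = 116/3
  p_4/q_4 = 193/5
q_3 = 3 ≤ 4 < 5 = q_4, so the answer is 116/3.

116/3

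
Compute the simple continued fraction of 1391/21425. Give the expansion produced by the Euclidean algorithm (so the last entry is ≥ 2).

[0; 15, 2, 2, 15, 18]

1391 = 0·21425 + 1391
21425 = 15·1391 + 560
1391 = 2·560 + 271
560 = 2·271 + 18
271 = 15·18 + 1
18 = 18·1 + 0  (stop)
So 1391/21425 = [0; 15, 2, 2, 15, 18].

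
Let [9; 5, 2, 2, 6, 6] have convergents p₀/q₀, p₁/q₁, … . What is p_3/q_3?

248/27

Using pₖ = aₖpₖ₋₁ + pₖ₋₂, qₖ = aₖqₖ₋₁ + qₖ₋₂ (with p₋₁=1, p₋₂=0, q₋₁=0, q₋₂=1):
  k=0: a=9, p=9, q=1
  k=1: a=5, p=46, q=5
  k=2: a=2, p=101, q=11
  k=3: a=2, p=248, q=27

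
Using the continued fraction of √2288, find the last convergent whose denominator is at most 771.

27504/575

√2288 = [47; 1, 4, 1, 94, …] (period length 4).
Convergents:
  p_0/q_0 = 47/1
  p_1/q_1 = 48/1
  p_2/q_2 = 239/5
  p_3/q_3 = 287/6
  p_4/q_4 = 27217/569
  p_5/q_5 = 27504/575
  p_6/q_6 = 137233/2869
q_5 = 575 ≤ 771 < 2869 = q_6, so the answer is 27504/575.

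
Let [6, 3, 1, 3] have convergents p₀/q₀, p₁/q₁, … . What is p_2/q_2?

Using pₖ = aₖpₖ₋₁ + pₖ₋₂, qₖ = aₖqₖ₋₁ + qₖ₋₂ (with p₋₁=1, p₋₂=0, q₋₁=0, q₋₂=1):
  k=0: a=6, p=6, q=1
  k=1: a=3, p=19, q=3
  k=2: a=1, p=25, q=4

25/4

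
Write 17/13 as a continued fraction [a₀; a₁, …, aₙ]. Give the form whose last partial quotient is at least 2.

[1; 3, 4]

17 = 1*13 + 4
13 = 3*4 + 1
4 = 4*1 + 0  (stop)
So 17/13 = [1; 3, 4].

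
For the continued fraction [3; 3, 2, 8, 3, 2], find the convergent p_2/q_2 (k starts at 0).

Using pₖ = aₖpₖ₋₁ + pₖ₋₂, qₖ = aₖqₖ₋₁ + qₖ₋₂ (with p₋₁=1, p₋₂=0, q₋₁=0, q₋₂=1):
  k=0: a=3, p=3, q=1
  k=1: a=3, p=10, q=3
  k=2: a=2, p=23, q=7

23/7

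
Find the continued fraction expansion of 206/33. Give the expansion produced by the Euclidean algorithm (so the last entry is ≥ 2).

[6; 4, 8]

206 = 6×33 + 8
33 = 4×8 + 1
8 = 8×1 + 0  (stop)
So 206/33 = [6; 4, 8].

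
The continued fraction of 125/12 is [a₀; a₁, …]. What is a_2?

2

125 = 10·12 + 5   →  a_0 = 10
12 = 2·5 + 2   →  a_1 = 2
5 = 2·2 + 1   →  a_2 = 2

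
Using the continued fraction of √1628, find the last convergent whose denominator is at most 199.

√1628 = [40; 2, 1, 6, 1, 2, 80, …] (period length 6).
Convergents:
  p_0/q_0 = 40/1
  p_1/q_1 = 81/2
  p_2/q_2 = 121/3
  p_3/q_3 = 807/20
  p_4/q_4 = 928/23
  p_5/q_5 = 2663/66
  p_6/q_6 = 213968/5303
q_5 = 66 ≤ 199 < 5303 = q_6, so the answer is 2663/66.

2663/66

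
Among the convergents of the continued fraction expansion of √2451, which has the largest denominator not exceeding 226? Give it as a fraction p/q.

6535/132

√2451 = [49; 1, 1, 32, 1, 1, 98, …] (period length 6).
Convergents:
  p_0/q_0 = 49/1
  p_1/q_1 = 50/1
  p_2/q_2 = 99/2
  p_3/q_3 = 3218/65
  p_4/q_4 = 3317/67
  p_5/q_5 = 6535/132
  p_6/q_6 = 643747/13003
q_5 = 132 ≤ 226 < 13003 = q_6, so the answer is 6535/132.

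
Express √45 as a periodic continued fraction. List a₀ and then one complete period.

[6; 1, 2, 2, 2, 1, 12]

a₀ = ⌊√45⌋ = 6.
With m₀=0, d₀=1 and mₖ₊₁ = dₖaₖ − mₖ, dₖ₊₁ = (n − mₖ₊₁²)/dₖ, aₖ₊₁ = ⌊(a₀+mₖ₊₁)/dₖ₊₁⌋:
  k=1: m=6, d=9, a=1
  k=2: m=3, d=4, a=2
  k=3: m=5, d=5, a=2
  k=4: m=5, d=4, a=2
  k=5: m=3, d=9, a=1
  k=6: m=6, d=1, a=12
d=1 and a=2a₀=12 at k=6, so the next step gives (m, d) = (6, 9) again — its k=1 value — and the period has length 6.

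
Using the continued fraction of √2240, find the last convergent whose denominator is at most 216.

10081/213

√2240 = [47; 3, 23, 3, 94, …] (period length 4).
Convergents:
  p_0/q_0 = 47/1
  p_1/q_1 = 142/3
  p_2/q_2 = 3313/70
  p_3/q_3 = 10081/213
  p_4/q_4 = 950927/20092
q_3 = 213 ≤ 216 < 20092 = q_4, so the answer is 10081/213.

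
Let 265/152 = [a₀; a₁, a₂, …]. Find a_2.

265 = 1·152 + 113   →  a_0 = 1
152 = 1·113 + 39   →  a_1 = 1
113 = 2·39 + 35   →  a_2 = 2

2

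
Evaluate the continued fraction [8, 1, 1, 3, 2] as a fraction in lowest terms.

Using pₖ = aₖpₖ₋₁ + pₖ₋₂ and qₖ = aₖqₖ₋₁ + qₖ₋₂:
  k=0: a=8, p=8, q=1
  k=1: a=1, p=9, q=1
  k=2: a=1, p=17, q=2
  k=3: a=3, p=60, q=7
  k=4: a=2, p=137, q=16

137/16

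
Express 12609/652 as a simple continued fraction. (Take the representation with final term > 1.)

12609 = 19×652 + 221
652 = 2×221 + 210
221 = 1×210 + 11
210 = 19×11 + 1
11 = 11×1 + 0  (stop)
So 12609/652 = [19; 2, 1, 19, 11].

[19; 2, 1, 19, 11]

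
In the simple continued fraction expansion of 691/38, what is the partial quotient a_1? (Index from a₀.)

5

691 = 18·38 + 7   →  a_0 = 18
38 = 5·7 + 3   →  a_1 = 5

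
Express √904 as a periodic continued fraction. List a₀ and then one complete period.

[30; 15, 60]

a₀ = ⌊√904⌋ = 30.
With m₀=0, d₀=1 and mₖ₊₁ = dₖaₖ − mₖ, dₖ₊₁ = (n − mₖ₊₁²)/dₖ, aₖ₊₁ = ⌊(a₀+mₖ₊₁)/dₖ₊₁⌋:
  k=1: m=30, d=4, a=15
  k=2: m=30, d=1, a=60
d=1 and a=2a₀=60 at k=2, so the next step gives (m, d) = (30, 4) again — its k=1 value — and the period has length 2.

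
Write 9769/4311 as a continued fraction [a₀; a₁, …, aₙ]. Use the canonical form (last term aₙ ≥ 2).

9769 = 2*4311 + 1147
4311 = 3*1147 + 870
1147 = 1*870 + 277
870 = 3*277 + 39
277 = 7*39 + 4
39 = 9*4 + 3
4 = 1*3 + 1
3 = 3*1 + 0  (stop)
So 9769/4311 = [2; 3, 1, 3, 7, 9, 1, 3].

[2; 3, 1, 3, 7, 9, 1, 3]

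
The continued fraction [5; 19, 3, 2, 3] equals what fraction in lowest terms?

2339/463

Using pₖ = aₖpₖ₋₁ + pₖ₋₂ and qₖ = aₖqₖ₋₁ + qₖ₋₂:
  k=0: a=5, p=5, q=1
  k=1: a=19, p=96, q=19
  k=2: a=3, p=293, q=58
  k=3: a=2, p=682, q=135
  k=4: a=3, p=2339, q=463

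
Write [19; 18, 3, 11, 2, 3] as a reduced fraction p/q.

Fold from the inside: start with 3/1.
  2 + 1/3 = 7/3
  11 + 3/7 = 80/7
  3 + 7/80 = 247/80
  18 + 80/247 = 4526/247
  19 + 247/4526 = 86241/4526

86241/4526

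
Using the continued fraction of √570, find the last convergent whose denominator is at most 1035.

√570 = [23; 1, 6, 1, 46, …] (period length 4).
Convergents:
  p_0/q_0 = 23/1
  p_1/q_1 = 24/1
  p_2/q_2 = 167/7
  p_3/q_3 = 191/8
  p_4/q_4 = 8953/375
  p_5/q_5 = 9144/383
  p_6/q_6 = 63817/2673
q_5 = 383 ≤ 1035 < 2673 = q_6, so the answer is 9144/383.

9144/383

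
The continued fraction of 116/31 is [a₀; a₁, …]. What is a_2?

2

116 = 3·31 + 23   →  a_0 = 3
31 = 1·23 + 8   →  a_1 = 1
23 = 2·8 + 7   →  a_2 = 2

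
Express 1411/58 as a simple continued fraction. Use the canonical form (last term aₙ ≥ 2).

[24; 3, 19]

1411 = 24×58 + 19
58 = 3×19 + 1
19 = 19×1 + 0  (stop)
So 1411/58 = [24; 3, 19].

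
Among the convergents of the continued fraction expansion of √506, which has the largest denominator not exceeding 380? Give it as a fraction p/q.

4049/180

√506 = [22; 2, 44, …] (period length 2).
Convergents:
  p_0/q_0 = 22/1
  p_1/q_1 = 45/2
  p_2/q_2 = 2002/89
  p_3/q_3 = 4049/180
  p_4/q_4 = 180158/8009
q_3 = 180 ≤ 380 < 8009 = q_4, so the answer is 4049/180.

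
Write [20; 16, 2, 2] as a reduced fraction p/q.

Using pₖ = aₖpₖ₋₁ + pₖ₋₂ and qₖ = aₖqₖ₋₁ + qₖ₋₂:
  k=0: a=20, p=20, q=1
  k=1: a=16, p=321, q=16
  k=2: a=2, p=662, q=33
  k=3: a=2, p=1645, q=82

1645/82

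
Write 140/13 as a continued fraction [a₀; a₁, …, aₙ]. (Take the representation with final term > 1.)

[10; 1, 3, 3]

140 = 10*13 + 10
13 = 1*10 + 3
10 = 3*3 + 1
3 = 3*1 + 0  (stop)
So 140/13 = [10; 1, 3, 3].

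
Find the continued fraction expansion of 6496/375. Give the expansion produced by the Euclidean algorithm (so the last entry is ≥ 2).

6496 = 17*375 + 121
375 = 3*121 + 12
121 = 10*12 + 1
12 = 12*1 + 0  (stop)
So 6496/375 = [17; 3, 10, 12].

[17; 3, 10, 12]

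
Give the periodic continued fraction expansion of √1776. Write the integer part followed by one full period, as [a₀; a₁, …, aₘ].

[42; 7, 84]

a₀ = ⌊√1776⌋ = 42.
With m₀=0, d₀=1 and mₖ₊₁ = dₖaₖ − mₖ, dₖ₊₁ = (n − mₖ₊₁²)/dₖ, aₖ₊₁ = ⌊(a₀+mₖ₊₁)/dₖ₊₁⌋:
  k=1: m=42, d=12, a=7
  k=2: m=42, d=1, a=84
d=1 and a=2a₀=84 at k=2, so the next step gives (m, d) = (42, 12) again — its k=1 value — and the period has length 2.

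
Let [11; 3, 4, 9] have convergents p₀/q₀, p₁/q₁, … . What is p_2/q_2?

Using pₖ = aₖpₖ₋₁ + pₖ₋₂, qₖ = aₖqₖ₋₁ + qₖ₋₂ (with p₋₁=1, p₋₂=0, q₋₁=0, q₋₂=1):
  k=0: a=11, p=11, q=1
  k=1: a=3, p=34, q=3
  k=2: a=4, p=147, q=13

147/13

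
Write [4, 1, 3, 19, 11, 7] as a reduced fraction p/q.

28681/6034

Fold from the inside: start with 7/1.
  11 + 1/7 = 78/7
  19 + 7/78 = 1489/78
  3 + 78/1489 = 4545/1489
  1 + 1489/4545 = 6034/4545
  4 + 4545/6034 = 28681/6034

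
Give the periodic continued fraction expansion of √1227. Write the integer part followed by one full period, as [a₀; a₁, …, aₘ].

a₀ = ⌊√1227⌋ = 35.
With m₀=0, d₀=1 and mₖ₊₁ = dₖaₖ − mₖ, dₖ₊₁ = (n − mₖ₊₁²)/dₖ, aₖ₊₁ = ⌊(a₀+mₖ₊₁)/dₖ₊₁⌋:
  k=1: m=35, d=2, a=35
  k=2: m=35, d=1, a=70
d=1 and a=2a₀=70 at k=2, so the next step gives (m, d) = (35, 2) again — its k=1 value — and the period has length 2.

[35; 35, 70]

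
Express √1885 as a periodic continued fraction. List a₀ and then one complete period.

[43; 2, 2, 2, 86]

a₀ = ⌊√1885⌋ = 43.
With m₀=0, d₀=1 and mₖ₊₁ = dₖaₖ − mₖ, dₖ₊₁ = (n − mₖ₊₁²)/dₖ, aₖ₊₁ = ⌊(a₀+mₖ₊₁)/dₖ₊₁⌋:
  k=1: m=43, d=36, a=2
  k=2: m=29, d=29, a=2
  k=3: m=29, d=36, a=2
  k=4: m=43, d=1, a=86
d=1 and a=2a₀=86 at k=4, so the next step gives (m, d) = (43, 36) again — its k=1 value — and the period has length 4.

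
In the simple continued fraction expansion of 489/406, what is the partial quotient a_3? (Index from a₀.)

8

489 = 1·406 + 83   →  a_0 = 1
406 = 4·83 + 74   →  a_1 = 4
83 = 1·74 + 9   →  a_2 = 1
74 = 8·9 + 2   →  a_3 = 8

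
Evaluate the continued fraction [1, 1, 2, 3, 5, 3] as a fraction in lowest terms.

Fold from the inside: start with 3/1.
  5 + 1/3 = 16/3
  3 + 3/16 = 51/16
  2 + 16/51 = 118/51
  1 + 51/118 = 169/118
  1 + 118/169 = 287/169

287/169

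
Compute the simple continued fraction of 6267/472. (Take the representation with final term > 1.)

6267 = 13×472 + 131
472 = 3×131 + 79
131 = 1×79 + 52
79 = 1×52 + 27
52 = 1×27 + 25
27 = 1×25 + 2
25 = 12×2 + 1
2 = 2×1 + 0  (stop)
So 6267/472 = [13; 3, 1, 1, 1, 1, 12, 2].

[13; 3, 1, 1, 1, 1, 12, 2]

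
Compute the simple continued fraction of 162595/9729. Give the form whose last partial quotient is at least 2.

162595 = 16*9729 + 6931
9729 = 1*6931 + 2798
6931 = 2*2798 + 1335
2798 = 2*1335 + 128
1335 = 10*128 + 55
128 = 2*55 + 18
55 = 3*18 + 1
18 = 18*1 + 0  (stop)
So 162595/9729 = [16; 1, 2, 2, 10, 2, 3, 18].

[16; 1, 2, 2, 10, 2, 3, 18]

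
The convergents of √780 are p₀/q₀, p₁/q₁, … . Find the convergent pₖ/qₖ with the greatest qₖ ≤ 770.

√780 = [27; 1, 12, 1, 54, …] (period length 4).
Convergents:
  p_0/q_0 = 27/1
  p_1/q_1 = 28/1
  p_2/q_2 = 363/13
  p_3/q_3 = 391/14
  p_4/q_4 = 21477/769
  p_5/q_5 = 21868/783
q_4 = 769 ≤ 770 < 783 = q_5, so the answer is 21477/769.

21477/769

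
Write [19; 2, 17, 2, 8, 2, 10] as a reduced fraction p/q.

Using pₖ = aₖpₖ₋₁ + pₖ₋₂ and qₖ = aₖqₖ₋₁ + qₖ₋₂:
  k=0: a=19, p=19, q=1
  k=1: a=2, p=39, q=2
  k=2: a=17, p=682, q=35
  k=3: a=2, p=1403, q=72
  k=4: a=8, p=11906, q=611
  k=5: a=2, p=25215, q=1294
  k=6: a=10, p=264056, q=13551

264056/13551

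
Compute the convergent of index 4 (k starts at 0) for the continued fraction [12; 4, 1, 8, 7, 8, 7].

Using pₖ = aₖpₖ₋₁ + pₖ₋₂, qₖ = aₖqₖ₋₁ + qₖ₋₂ (with p₋₁=1, p₋₂=0, q₋₁=0, q₋₂=1):
  k=0: a=12, p=12, q=1
  k=1: a=4, p=49, q=4
  k=2: a=1, p=61, q=5
  k=3: a=8, p=537, q=44
  k=4: a=7, p=3820, q=313

3820/313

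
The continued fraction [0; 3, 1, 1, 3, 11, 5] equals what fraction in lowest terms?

402/1435

Fold from the inside: start with 5/1.
  11 + 1/5 = 56/5
  3 + 5/56 = 173/56
  1 + 56/173 = 229/173
  1 + 173/229 = 402/229
  3 + 229/402 = 1435/402
  0 + 402/1435 = 402/1435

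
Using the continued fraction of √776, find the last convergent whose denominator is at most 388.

10697/384

√776 = [27; 1, 5, 1, 54, …] (period length 4).
Convergents:
  p_0/q_0 = 27/1
  p_1/q_1 = 28/1
  p_2/q_2 = 167/6
  p_3/q_3 = 195/7
  p_4/q_4 = 10697/384
  p_5/q_5 = 10892/391
q_4 = 384 ≤ 388 < 391 = q_5, so the answer is 10697/384.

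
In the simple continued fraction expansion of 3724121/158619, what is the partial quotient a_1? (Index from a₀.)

2

3724121 = 23·158619 + 75884   →  a_0 = 23
158619 = 2·75884 + 6851   →  a_1 = 2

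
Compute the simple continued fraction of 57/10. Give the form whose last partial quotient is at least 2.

[5; 1, 2, 3]

57 = 5·10 + 7
10 = 1·7 + 3
7 = 2·3 + 1
3 = 3·1 + 0  (stop)
So 57/10 = [5; 1, 2, 3].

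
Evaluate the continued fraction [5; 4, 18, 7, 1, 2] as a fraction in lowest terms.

Fold from the inside: start with 2/1.
  1 + 1/2 = 3/2
  7 + 2/3 = 23/3
  18 + 3/23 = 417/23
  4 + 23/417 = 1691/417
  5 + 417/1691 = 8872/1691

8872/1691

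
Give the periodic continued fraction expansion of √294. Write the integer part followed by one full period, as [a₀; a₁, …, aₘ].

[17; 6, 1, 4, 1, 6, 34]

a₀ = ⌊√294⌋ = 17.
With m₀=0, d₀=1 and mₖ₊₁ = dₖaₖ − mₖ, dₖ₊₁ = (n − mₖ₊₁²)/dₖ, aₖ₊₁ = ⌊(a₀+mₖ₊₁)/dₖ₊₁⌋:
  k=1: m=17, d=5, a=6
  k=2: m=13, d=25, a=1
  k=3: m=12, d=6, a=4
  k=4: m=12, d=25, a=1
  k=5: m=13, d=5, a=6
  k=6: m=17, d=1, a=34
d=1 and a=2a₀=34 at k=6, so the next step gives (m, d) = (17, 5) again — its k=1 value — and the period has length 6.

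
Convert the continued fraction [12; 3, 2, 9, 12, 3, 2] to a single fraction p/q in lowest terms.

Fold from the inside: start with 2/1.
  3 + 1/2 = 7/2
  12 + 2/7 = 86/7
  9 + 7/86 = 781/86
  2 + 86/781 = 1648/781
  3 + 781/1648 = 5725/1648
  12 + 1648/5725 = 70348/5725

70348/5725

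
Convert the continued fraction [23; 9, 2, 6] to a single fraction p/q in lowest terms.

Fold from the inside: start with 6/1.
  2 + 1/6 = 13/6
  9 + 6/13 = 123/13
  23 + 13/123 = 2842/123

2842/123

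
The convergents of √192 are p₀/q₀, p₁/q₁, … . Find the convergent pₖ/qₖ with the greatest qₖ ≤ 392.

2702/195

√192 = [13; 1, 5, 1, 26, …] (period length 4).
Convergents:
  p_0/q_0 = 13/1
  p_1/q_1 = 14/1
  p_2/q_2 = 83/6
  p_3/q_3 = 97/7
  p_4/q_4 = 2605/188
  p_5/q_5 = 2702/195
  p_6/q_6 = 16115/1163
q_5 = 195 ≤ 392 < 1163 = q_6, so the answer is 2702/195.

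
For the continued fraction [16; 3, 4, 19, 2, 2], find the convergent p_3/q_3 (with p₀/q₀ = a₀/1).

Using pₖ = aₖpₖ₋₁ + pₖ₋₂, qₖ = aₖqₖ₋₁ + qₖ₋₂ (with p₋₁=1, p₋₂=0, q₋₁=0, q₋₂=1):
  k=0: a=16, p=16, q=1
  k=1: a=3, p=49, q=3
  k=2: a=4, p=212, q=13
  k=3: a=19, p=4077, q=250

4077/250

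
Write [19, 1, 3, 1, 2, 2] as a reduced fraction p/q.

Using pₖ = aₖpₖ₋₁ + pₖ₋₂ and qₖ = aₖqₖ₋₁ + qₖ₋₂:
  k=0: a=19, p=19, q=1
  k=1: a=1, p=20, q=1
  k=2: a=3, p=79, q=4
  k=3: a=1, p=99, q=5
  k=4: a=2, p=277, q=14
  k=5: a=2, p=653, q=33

653/33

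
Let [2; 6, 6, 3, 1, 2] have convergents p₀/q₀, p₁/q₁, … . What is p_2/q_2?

Using pₖ = aₖpₖ₋₁ + pₖ₋₂, qₖ = aₖqₖ₋₁ + qₖ₋₂ (with p₋₁=1, p₋₂=0, q₋₁=0, q₋₂=1):
  k=0: a=2, p=2, q=1
  k=1: a=6, p=13, q=6
  k=2: a=6, p=80, q=37

80/37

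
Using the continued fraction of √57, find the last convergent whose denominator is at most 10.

√57 = [7; 1, 1, 4, 1, 1, 14, …] (period length 6).
Convergents:
  p_0/q_0 = 7/1
  p_1/q_1 = 8/1
  p_2/q_2 = 15/2
  p_3/q_3 = 68/9
  p_4/q_4 = 83/11
q_3 = 9 ≤ 10 < 11 = q_4, so the answer is 68/9.

68/9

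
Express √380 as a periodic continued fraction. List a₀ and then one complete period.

[19; 2, 38]

a₀ = ⌊√380⌋ = 19.
With m₀=0, d₀=1 and mₖ₊₁ = dₖaₖ − mₖ, dₖ₊₁ = (n − mₖ₊₁²)/dₖ, aₖ₊₁ = ⌊(a₀+mₖ₊₁)/dₖ₊₁⌋:
  k=1: m=19, d=19, a=2
  k=2: m=19, d=1, a=38
d=1 and a=2a₀=38 at k=2, so the next step gives (m, d) = (19, 19) again — its k=1 value — and the period has length 2.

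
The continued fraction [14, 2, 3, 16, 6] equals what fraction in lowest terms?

Using pₖ = aₖpₖ₋₁ + pₖ₋₂ and qₖ = aₖqₖ₋₁ + qₖ₋₂:
  k=0: a=14, p=14, q=1
  k=1: a=2, p=29, q=2
  k=2: a=3, p=101, q=7
  k=3: a=16, p=1645, q=114
  k=4: a=6, p=9971, q=691

9971/691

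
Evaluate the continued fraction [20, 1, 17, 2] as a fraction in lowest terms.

Using pₖ = aₖpₖ₋₁ + pₖ₋₂ and qₖ = aₖqₖ₋₁ + qₖ₋₂:
  k=0: a=20, p=20, q=1
  k=1: a=1, p=21, q=1
  k=2: a=17, p=377, q=18
  k=3: a=2, p=775, q=37

775/37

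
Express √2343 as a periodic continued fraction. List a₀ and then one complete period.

[48; 2, 2, 8, 2, 2, 96]

a₀ = ⌊√2343⌋ = 48.
With m₀=0, d₀=1 and mₖ₊₁ = dₖaₖ − mₖ, dₖ₊₁ = (n − mₖ₊₁²)/dₖ, aₖ₊₁ = ⌊(a₀+mₖ₊₁)/dₖ₊₁⌋:
  k=1: m=48, d=39, a=2
  k=2: m=30, d=37, a=2
  k=3: m=44, d=11, a=8
  k=4: m=44, d=37, a=2
  k=5: m=30, d=39, a=2
  k=6: m=48, d=1, a=96
d=1 and a=2a₀=96 at k=6, so the next step gives (m, d) = (48, 39) again — its k=1 value — and the period has length 6.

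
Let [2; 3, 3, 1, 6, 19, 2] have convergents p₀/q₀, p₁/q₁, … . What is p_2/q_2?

23/10

Using pₖ = aₖpₖ₋₁ + pₖ₋₂, qₖ = aₖqₖ₋₁ + qₖ₋₂ (with p₋₁=1, p₋₂=0, q₋₁=0, q₋₂=1):
  k=0: a=2, p=2, q=1
  k=1: a=3, p=7, q=3
  k=2: a=3, p=23, q=10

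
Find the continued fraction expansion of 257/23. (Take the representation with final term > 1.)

257 = 11×23 + 4
23 = 5×4 + 3
4 = 1×3 + 1
3 = 3×1 + 0  (stop)
So 257/23 = [11; 5, 1, 3].

[11; 5, 1, 3]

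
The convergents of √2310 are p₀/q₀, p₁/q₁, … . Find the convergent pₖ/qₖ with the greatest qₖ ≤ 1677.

73872/1537

√2310 = [48; 16, 96, …] (period length 2).
Convergents:
  p_0/q_0 = 48/1
  p_1/q_1 = 769/16
  p_2/q_2 = 73872/1537
  p_3/q_3 = 1182721/24608
q_2 = 1537 ≤ 1677 < 24608 = q_3, so the answer is 73872/1537.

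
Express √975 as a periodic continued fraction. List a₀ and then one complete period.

a₀ = ⌊√975⌋ = 31.
With m₀=0, d₀=1 and mₖ₊₁ = dₖaₖ − mₖ, dₖ₊₁ = (n − mₖ₊₁²)/dₖ, aₖ₊₁ = ⌊(a₀+mₖ₊₁)/dₖ₊₁⌋:
  k=1: m=31, d=14, a=4
  k=2: m=25, d=25, a=2
  k=3: m=25, d=14, a=4
  k=4: m=31, d=1, a=62
d=1 and a=2a₀=62 at k=4, so the next step gives (m, d) = (31, 14) again — its k=1 value — and the period has length 4.

[31; 4, 2, 4, 62]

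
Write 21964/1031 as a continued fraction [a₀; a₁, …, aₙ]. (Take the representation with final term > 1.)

21964 = 21·1031 + 313
1031 = 3·313 + 92
313 = 3·92 + 37
92 = 2·37 + 18
37 = 2·18 + 1
18 = 18·1 + 0  (stop)
So 21964/1031 = [21; 3, 3, 2, 2, 18].

[21; 3, 3, 2, 2, 18]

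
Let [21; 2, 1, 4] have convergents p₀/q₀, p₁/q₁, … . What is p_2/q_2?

Using pₖ = aₖpₖ₋₁ + pₖ₋₂, qₖ = aₖqₖ₋₁ + qₖ₋₂ (with p₋₁=1, p₋₂=0, q₋₁=0, q₋₂=1):
  k=0: a=21, p=21, q=1
  k=1: a=2, p=43, q=2
  k=2: a=1, p=64, q=3

64/3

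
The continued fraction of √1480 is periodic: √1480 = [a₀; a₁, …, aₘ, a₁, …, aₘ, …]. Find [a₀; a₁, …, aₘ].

[38; 2, 8, 19, 8, 2, 76]

a₀ = ⌊√1480⌋ = 38.
With m₀=0, d₀=1 and mₖ₊₁ = dₖaₖ − mₖ, dₖ₊₁ = (n − mₖ₊₁²)/dₖ, aₖ₊₁ = ⌊(a₀+mₖ₊₁)/dₖ₊₁⌋:
  k=1: m=38, d=36, a=2
  k=2: m=34, d=9, a=8
  k=3: m=38, d=4, a=19
  k=4: m=38, d=9, a=8
  k=5: m=34, d=36, a=2
  k=6: m=38, d=1, a=76
d=1 and a=2a₀=76 at k=6, so the next step gives (m, d) = (38, 36) again — its k=1 value — and the period has length 6.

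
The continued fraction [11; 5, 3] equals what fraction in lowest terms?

179/16

Using pₖ = aₖpₖ₋₁ + pₖ₋₂ and qₖ = aₖqₖ₋₁ + qₖ₋₂:
  k=0: a=11, p=11, q=1
  k=1: a=5, p=56, q=5
  k=2: a=3, p=179, q=16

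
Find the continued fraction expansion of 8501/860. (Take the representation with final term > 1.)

[9; 1, 7, 1, 2, 5, 6]

8501 = 9*860 + 761
860 = 1*761 + 99
761 = 7*99 + 68
99 = 1*68 + 31
68 = 2*31 + 6
31 = 5*6 + 1
6 = 6*1 + 0  (stop)
So 8501/860 = [9; 1, 7, 1, 2, 5, 6].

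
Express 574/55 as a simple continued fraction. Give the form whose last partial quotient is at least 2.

574 = 10·55 + 24
55 = 2·24 + 7
24 = 3·7 + 3
7 = 2·3 + 1
3 = 3·1 + 0  (stop)
So 574/55 = [10; 2, 3, 2, 3].

[10; 2, 3, 2, 3]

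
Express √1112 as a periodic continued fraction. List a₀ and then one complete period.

[33; 2, 1, 7, 1, 2, 66]

a₀ = ⌊√1112⌋ = 33.
With m₀=0, d₀=1 and mₖ₊₁ = dₖaₖ − mₖ, dₖ₊₁ = (n − mₖ₊₁²)/dₖ, aₖ₊₁ = ⌊(a₀+mₖ₊₁)/dₖ₊₁⌋:
  k=1: m=33, d=23, a=2
  k=2: m=13, d=41, a=1
  k=3: m=28, d=8, a=7
  k=4: m=28, d=41, a=1
  k=5: m=13, d=23, a=2
  k=6: m=33, d=1, a=66
d=1 and a=2a₀=66 at k=6, so the next step gives (m, d) = (33, 23) again — its k=1 value — and the period has length 6.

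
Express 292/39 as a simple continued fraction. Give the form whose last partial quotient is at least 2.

292 = 7·39 + 19
39 = 2·19 + 1
19 = 19·1 + 0  (stop)
So 292/39 = [7; 2, 19].

[7; 2, 19]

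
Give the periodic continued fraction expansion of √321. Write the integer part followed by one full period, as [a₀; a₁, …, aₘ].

a₀ = ⌊√321⌋ = 17.
With m₀=0, d₀=1 and mₖ₊₁ = dₖaₖ − mₖ, dₖ₊₁ = (n − mₖ₊₁²)/dₖ, aₖ₊₁ = ⌊(a₀+mₖ₊₁)/dₖ₊₁⌋:
  k=1: m=17, d=32, a=1
  k=2: m=15, d=3, a=10
  k=3: m=15, d=32, a=1
  k=4: m=17, d=1, a=34
d=1 and a=2a₀=34 at k=4, so the next step gives (m, d) = (17, 32) again — its k=1 value — and the period has length 4.

[17; 1, 10, 1, 34]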